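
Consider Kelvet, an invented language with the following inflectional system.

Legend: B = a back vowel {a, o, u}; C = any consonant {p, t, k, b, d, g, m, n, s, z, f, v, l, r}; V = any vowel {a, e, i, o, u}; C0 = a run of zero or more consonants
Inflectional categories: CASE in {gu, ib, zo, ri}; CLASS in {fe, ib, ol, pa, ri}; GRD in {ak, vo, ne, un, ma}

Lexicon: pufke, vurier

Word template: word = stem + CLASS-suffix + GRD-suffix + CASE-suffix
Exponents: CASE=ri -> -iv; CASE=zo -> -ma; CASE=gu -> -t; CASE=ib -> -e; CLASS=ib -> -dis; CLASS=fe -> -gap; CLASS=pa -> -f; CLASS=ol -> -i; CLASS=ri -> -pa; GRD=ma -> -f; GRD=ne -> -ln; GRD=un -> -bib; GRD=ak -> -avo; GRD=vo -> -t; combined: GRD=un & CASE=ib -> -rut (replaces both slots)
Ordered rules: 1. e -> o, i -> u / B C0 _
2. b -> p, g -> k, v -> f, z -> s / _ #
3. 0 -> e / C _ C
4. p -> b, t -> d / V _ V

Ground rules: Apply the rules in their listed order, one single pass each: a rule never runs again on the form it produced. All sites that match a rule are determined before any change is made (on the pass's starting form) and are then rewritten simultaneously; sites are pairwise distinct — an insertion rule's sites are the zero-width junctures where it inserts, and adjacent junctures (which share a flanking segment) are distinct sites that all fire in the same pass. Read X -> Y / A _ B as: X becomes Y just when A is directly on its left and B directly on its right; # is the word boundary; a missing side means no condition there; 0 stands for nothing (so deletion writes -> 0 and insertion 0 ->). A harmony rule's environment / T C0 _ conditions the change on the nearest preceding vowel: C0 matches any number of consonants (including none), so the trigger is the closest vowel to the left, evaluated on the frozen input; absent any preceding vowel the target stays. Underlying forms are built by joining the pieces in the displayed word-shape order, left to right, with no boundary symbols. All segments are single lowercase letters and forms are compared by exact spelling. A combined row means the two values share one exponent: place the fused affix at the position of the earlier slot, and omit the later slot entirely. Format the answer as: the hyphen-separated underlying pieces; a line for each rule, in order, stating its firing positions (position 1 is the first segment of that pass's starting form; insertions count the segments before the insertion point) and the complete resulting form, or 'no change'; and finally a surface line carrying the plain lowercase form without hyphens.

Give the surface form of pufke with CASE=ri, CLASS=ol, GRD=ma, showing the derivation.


underlying: pufke-i-f-iv
1. e -> o, i -> u / B C0 _: fires at position(s) 5: pufkoifiv
2. b -> p, g -> k, v -> f, z -> s / _ #: fires at position(s) 9: pufkoifif
3. 0 -> e / C _ C: inserts after position(s) 3: pufekoifif
4. p -> b, t -> d / V _ V: no change
surface: pufekoifif


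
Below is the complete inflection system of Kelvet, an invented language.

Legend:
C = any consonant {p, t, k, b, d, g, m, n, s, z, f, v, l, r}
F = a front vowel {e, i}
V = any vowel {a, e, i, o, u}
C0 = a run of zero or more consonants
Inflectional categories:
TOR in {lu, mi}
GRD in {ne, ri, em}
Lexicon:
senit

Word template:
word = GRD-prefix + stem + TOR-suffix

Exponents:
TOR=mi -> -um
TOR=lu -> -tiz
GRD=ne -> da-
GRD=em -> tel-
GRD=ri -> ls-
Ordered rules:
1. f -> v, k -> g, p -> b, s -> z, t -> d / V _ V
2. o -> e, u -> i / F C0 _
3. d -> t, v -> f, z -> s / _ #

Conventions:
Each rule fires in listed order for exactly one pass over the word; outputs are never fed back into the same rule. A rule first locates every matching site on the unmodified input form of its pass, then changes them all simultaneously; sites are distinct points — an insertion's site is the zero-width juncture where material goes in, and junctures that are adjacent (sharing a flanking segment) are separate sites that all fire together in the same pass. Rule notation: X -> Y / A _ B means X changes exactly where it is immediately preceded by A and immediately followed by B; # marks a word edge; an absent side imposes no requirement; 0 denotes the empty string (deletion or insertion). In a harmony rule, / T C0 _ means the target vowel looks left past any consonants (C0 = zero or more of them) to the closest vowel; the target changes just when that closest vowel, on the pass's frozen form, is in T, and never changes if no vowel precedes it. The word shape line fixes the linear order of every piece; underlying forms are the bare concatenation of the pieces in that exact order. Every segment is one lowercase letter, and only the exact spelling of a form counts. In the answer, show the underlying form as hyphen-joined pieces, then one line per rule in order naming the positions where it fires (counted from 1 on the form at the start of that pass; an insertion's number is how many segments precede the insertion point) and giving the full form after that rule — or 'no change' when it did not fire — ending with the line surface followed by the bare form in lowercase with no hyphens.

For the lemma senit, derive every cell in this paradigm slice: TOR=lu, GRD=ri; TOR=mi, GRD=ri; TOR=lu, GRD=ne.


cell TOR=lu, GRD=ri:
underlying: ls-senit-tiz
1. f -> v, k -> g, p -> b, s -> z, t -> d / V _ V: no change
2. o -> e, u -> i / F C0 _: no change
3. d -> t, v -> f, z -> s / _ #: fires at position(s) 10: lssenittis
surface: lssenittis

cell TOR=mi, GRD=ri:
underlying: ls-senit-um
1. f -> v, k -> g, p -> b, s -> z, t -> d / V _ V: fires at position(s) 7: lssenidum
2. o -> e, u -> i / F C0 _: fires at position(s) 8: lssenidim
3. d -> t, v -> f, z -> s / _ #: no change
surface: lssenidim

cell TOR=lu, GRD=ne:
underlying: da-senit-tiz
1. f -> v, k -> g, p -> b, s -> z, t -> d / V _ V: fires at position(s) 3: dazenittiz
2. o -> e, u -> i / F C0 _: no change
3. d -> t, v -> f, z -> s / _ #: fires at position(s) 10: dazenittis
surface: dazenittis


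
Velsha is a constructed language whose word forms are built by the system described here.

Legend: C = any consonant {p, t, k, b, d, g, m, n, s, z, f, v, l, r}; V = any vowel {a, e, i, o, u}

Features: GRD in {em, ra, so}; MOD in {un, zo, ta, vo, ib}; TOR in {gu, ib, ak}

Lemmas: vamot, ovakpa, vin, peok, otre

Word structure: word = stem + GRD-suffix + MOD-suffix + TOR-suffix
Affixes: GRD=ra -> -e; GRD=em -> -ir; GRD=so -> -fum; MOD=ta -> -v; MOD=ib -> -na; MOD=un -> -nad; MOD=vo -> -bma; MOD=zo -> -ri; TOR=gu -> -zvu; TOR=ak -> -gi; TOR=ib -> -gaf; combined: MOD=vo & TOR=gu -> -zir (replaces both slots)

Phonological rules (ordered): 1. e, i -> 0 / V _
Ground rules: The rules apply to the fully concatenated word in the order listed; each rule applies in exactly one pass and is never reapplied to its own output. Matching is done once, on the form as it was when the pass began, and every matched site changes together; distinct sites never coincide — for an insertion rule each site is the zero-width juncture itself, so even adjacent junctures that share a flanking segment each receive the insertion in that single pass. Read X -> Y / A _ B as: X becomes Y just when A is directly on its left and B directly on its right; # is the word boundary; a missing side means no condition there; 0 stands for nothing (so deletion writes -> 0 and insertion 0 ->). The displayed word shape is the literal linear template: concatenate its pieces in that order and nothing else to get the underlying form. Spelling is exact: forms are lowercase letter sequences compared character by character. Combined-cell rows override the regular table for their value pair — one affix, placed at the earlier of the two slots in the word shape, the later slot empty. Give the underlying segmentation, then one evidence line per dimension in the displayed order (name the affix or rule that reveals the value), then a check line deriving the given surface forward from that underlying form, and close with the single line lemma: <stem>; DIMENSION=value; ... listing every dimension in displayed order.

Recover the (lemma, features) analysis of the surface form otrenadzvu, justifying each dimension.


underlying: otre-e-nad-zvu
GRD=ra - signalled by the affix -e
MOD=un - signalled by the affix -nad
TOR=gu - signalled by the affix -zvu
check: otreenadzvu -> otrenadzvu
lemma: otre; GRD=ra; MOD=un; TOR=gu


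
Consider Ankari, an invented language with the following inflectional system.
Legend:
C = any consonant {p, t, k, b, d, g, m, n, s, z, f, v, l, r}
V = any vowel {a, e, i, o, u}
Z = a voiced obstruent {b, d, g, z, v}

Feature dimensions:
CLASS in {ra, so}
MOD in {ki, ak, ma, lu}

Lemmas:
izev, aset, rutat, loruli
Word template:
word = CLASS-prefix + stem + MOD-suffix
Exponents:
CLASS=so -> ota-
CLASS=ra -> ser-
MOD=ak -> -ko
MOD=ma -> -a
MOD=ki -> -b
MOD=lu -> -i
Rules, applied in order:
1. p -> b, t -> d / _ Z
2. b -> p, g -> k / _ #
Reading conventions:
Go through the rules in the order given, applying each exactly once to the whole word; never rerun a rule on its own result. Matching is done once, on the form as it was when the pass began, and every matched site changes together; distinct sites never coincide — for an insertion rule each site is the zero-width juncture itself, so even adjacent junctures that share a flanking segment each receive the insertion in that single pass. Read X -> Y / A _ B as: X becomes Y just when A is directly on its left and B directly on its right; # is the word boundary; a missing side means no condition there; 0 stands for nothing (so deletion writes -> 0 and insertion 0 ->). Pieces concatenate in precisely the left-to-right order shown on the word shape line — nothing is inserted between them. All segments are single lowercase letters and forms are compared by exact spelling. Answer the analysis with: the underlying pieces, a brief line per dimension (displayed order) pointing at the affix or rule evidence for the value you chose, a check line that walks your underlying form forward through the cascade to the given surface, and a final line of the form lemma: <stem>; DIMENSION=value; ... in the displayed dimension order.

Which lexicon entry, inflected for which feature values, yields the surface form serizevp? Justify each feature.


underlying: ser-izev-b
CLASS=ra - signalled by the affix ser-
MOD=ki - signalled by the affix -b
check: serizevb -> serizevb -> serizevp
lemma: izev; CLASS=ra; MOD=ki


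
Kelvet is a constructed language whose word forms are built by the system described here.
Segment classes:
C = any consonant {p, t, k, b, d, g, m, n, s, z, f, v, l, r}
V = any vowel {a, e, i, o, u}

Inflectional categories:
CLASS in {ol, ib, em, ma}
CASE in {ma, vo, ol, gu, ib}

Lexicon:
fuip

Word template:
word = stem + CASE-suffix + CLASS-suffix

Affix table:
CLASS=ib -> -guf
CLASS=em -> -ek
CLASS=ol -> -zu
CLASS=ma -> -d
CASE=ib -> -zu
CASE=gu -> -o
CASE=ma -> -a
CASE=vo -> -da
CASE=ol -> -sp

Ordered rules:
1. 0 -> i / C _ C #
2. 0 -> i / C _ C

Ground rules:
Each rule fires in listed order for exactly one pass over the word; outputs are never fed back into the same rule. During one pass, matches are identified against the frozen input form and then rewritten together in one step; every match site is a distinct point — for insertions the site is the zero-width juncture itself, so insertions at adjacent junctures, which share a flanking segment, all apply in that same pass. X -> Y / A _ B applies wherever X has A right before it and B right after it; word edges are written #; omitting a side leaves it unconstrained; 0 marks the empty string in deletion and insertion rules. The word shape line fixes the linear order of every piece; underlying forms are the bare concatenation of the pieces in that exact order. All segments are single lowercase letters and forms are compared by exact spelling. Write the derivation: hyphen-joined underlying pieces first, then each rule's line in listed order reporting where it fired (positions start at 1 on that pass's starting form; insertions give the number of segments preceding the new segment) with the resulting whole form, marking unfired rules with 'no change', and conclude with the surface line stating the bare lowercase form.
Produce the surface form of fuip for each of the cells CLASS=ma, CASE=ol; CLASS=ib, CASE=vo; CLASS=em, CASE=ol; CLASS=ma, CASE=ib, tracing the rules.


cell CLASS=ma, CASE=ol:
underlying: fuip-sp-d
1. 0 -> i / C _ C #: inserts after position(s) 6: fuipspid
2. 0 -> i / C _ C: inserts after position(s) 4, 5: fuipisipid
surface: fuipisipid

cell CLASS=ib, CASE=vo:
underlying: fuip-da-guf
1. 0 -> i / C _ C #: no change
2. 0 -> i / C _ C: inserts after position(s) 4: fuipidaguf
surface: fuipidaguf

cell CLASS=em, CASE=ol:
underlying: fuip-sp-ek
1. 0 -> i / C _ C #: no change
2. 0 -> i / C _ C: inserts after position(s) 4, 5: fuipisipek
surface: fuipisipek

cell CLASS=ma, CASE=ib:
underlying: fuip-zu-d
1. 0 -> i / C _ C #: no change
2. 0 -> i / C _ C: inserts after position(s) 4: fuipizud
surface: fuipizud


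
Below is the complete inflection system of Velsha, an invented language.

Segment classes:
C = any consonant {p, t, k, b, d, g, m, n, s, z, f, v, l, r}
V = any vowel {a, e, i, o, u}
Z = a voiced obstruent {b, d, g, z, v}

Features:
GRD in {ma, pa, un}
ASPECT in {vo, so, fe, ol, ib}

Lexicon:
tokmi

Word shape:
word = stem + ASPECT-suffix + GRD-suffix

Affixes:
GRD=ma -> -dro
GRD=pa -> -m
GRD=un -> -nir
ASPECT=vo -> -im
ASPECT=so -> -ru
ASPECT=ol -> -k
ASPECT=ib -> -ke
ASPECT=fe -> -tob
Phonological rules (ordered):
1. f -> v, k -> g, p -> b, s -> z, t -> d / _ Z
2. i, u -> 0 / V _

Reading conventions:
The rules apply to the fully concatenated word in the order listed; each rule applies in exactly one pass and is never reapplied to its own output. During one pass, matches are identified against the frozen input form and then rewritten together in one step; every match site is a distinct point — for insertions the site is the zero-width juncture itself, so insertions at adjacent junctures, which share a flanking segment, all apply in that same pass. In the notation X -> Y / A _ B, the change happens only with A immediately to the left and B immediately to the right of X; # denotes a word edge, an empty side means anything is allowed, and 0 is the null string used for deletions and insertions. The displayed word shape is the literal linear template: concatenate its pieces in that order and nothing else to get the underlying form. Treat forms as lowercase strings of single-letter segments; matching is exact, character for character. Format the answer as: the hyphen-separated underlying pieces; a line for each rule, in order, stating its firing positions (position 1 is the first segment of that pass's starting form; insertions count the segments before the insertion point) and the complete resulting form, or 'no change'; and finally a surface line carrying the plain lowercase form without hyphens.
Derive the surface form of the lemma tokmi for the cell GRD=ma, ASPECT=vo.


underlying: tokmi-im-dro
1. f -> v, k -> g, p -> b, s -> z, t -> d / _ Z: no change
2. i, u -> 0 / V _: fires at position(s) 6: tokmimdro
surface: tokmimdro


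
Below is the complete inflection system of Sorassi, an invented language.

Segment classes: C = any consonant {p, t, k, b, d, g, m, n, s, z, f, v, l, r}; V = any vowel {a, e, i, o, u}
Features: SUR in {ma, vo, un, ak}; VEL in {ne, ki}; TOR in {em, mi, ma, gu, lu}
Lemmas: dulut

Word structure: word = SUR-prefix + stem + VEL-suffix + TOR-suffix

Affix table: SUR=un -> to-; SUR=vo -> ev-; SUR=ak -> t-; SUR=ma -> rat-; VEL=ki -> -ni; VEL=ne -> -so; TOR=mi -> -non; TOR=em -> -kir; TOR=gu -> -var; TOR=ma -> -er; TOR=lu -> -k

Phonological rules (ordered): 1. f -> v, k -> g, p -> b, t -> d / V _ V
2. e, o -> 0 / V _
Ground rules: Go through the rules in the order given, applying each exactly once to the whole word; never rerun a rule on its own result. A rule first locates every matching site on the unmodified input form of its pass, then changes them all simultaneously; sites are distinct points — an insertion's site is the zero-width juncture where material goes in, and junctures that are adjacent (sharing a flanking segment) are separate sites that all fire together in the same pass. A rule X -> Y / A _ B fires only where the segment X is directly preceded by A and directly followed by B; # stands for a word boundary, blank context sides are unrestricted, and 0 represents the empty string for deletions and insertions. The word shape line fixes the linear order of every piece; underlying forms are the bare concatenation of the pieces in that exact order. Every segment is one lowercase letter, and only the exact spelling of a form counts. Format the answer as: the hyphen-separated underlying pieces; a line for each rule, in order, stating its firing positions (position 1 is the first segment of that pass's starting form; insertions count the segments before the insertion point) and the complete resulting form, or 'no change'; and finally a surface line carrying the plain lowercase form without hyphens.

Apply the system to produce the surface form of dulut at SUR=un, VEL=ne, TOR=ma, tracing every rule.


underlying: to-dulut-so-er
1. f -> v, k -> g, p -> b, t -> d / V _ V: no change
2. e, o -> 0 / V _: fires at position(s) 10: todulutsor
surface: todulutsor


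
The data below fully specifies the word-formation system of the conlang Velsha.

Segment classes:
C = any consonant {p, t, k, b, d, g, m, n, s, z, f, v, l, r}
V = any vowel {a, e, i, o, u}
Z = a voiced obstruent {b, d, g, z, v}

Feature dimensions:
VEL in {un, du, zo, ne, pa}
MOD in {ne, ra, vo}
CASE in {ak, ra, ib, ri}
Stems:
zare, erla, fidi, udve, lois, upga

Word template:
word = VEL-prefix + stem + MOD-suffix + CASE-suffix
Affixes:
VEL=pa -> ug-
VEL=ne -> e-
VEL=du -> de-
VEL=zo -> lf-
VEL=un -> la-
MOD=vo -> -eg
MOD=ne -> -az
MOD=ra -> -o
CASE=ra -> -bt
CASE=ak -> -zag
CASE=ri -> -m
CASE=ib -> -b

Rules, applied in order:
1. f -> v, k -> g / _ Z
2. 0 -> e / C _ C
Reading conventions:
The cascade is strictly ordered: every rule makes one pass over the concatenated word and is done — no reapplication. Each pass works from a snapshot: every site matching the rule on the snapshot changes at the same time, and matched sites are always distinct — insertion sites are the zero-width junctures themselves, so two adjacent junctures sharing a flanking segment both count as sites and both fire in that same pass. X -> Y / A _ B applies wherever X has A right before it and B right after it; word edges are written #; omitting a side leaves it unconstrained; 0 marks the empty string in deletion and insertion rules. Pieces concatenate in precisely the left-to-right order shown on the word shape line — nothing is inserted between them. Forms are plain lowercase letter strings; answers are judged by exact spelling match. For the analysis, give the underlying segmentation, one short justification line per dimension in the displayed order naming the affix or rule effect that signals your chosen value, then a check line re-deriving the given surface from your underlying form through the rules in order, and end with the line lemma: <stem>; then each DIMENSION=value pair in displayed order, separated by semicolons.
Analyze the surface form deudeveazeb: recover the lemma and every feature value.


underlying: de-udve-az-b
VEL=du - signalled by the affix de-
MOD=ne - signalled by the affix -az
CASE=ib - signalled by the affix -b
check: deudveazb -> deudveazb -> deudeveazeb
lemma: udve; VEL=du; MOD=ne; CASE=ib


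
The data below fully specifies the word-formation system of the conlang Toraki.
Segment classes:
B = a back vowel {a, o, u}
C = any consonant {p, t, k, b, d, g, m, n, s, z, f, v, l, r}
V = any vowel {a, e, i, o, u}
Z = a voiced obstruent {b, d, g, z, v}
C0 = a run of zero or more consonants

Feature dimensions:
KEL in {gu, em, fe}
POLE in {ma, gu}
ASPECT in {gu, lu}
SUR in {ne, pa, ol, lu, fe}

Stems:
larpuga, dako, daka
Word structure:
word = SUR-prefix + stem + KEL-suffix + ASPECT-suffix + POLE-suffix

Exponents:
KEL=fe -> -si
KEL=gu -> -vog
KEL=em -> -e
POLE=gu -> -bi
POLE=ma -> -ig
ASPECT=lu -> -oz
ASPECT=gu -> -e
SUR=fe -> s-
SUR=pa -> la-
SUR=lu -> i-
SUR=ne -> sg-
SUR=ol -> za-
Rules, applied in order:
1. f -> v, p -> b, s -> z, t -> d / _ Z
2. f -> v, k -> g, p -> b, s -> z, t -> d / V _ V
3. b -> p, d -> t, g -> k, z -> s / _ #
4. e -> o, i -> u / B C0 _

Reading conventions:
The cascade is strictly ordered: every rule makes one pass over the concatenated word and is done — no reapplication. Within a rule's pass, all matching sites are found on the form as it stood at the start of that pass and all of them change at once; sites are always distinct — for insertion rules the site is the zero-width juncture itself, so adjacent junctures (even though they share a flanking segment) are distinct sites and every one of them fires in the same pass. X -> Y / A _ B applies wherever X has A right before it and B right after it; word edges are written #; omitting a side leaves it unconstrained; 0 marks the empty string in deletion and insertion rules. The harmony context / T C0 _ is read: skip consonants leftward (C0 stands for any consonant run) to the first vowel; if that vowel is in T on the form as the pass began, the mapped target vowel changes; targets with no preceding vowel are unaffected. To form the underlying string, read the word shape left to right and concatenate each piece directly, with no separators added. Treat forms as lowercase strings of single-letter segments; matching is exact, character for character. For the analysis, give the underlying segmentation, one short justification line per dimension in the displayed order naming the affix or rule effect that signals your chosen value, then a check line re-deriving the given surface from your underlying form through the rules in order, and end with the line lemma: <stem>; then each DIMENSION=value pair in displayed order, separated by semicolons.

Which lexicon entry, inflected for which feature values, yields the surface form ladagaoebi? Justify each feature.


underlying: la-daka-e-e-bi
KEL=em - signalled by the affix -e
POLE=gu - signalled by the affix -bi
ASPECT=gu - signalled by the affix -e
SUR=pa - signalled by the affix la-
check: ladakaeebi -> ladakaeebi -> ladagaeebi -> ladagaeebi -> ladagaoebi
lemma: daka; KEL=em; POLE=gu; ASPECT=gu; SUR=pa


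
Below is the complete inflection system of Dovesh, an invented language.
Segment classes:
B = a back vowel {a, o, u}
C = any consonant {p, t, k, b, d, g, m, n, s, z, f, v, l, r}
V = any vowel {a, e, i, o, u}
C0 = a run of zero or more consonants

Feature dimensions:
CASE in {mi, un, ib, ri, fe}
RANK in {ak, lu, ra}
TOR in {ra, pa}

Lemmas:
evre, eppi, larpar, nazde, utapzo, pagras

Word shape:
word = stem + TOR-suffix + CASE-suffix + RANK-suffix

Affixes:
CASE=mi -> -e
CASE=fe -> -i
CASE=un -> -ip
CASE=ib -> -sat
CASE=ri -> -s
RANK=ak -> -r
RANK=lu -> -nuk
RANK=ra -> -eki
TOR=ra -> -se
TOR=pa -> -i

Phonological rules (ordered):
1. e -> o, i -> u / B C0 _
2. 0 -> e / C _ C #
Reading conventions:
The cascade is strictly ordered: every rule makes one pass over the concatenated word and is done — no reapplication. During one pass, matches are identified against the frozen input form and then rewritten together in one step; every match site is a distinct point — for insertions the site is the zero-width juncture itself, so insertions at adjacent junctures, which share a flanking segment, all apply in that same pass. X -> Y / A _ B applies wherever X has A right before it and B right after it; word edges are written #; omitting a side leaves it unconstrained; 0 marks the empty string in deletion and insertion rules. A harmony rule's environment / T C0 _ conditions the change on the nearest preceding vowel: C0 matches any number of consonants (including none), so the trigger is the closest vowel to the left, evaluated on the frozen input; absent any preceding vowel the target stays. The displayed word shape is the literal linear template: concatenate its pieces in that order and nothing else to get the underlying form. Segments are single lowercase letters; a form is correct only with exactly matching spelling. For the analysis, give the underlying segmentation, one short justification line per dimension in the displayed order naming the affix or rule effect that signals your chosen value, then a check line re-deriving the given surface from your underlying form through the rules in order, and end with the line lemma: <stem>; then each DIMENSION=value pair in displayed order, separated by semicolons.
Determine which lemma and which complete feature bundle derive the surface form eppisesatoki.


underlying: eppi-se-sat-eki
CASE=ib - signalled by the affix -sat
RANK=ra - signalled by the affix -eki
TOR=ra - signalled by the affix -se
check: eppisesateki -> eppisesatoki -> eppisesatoki
lemma: eppi; CASE=ib; RANK=ra; TOR=ra


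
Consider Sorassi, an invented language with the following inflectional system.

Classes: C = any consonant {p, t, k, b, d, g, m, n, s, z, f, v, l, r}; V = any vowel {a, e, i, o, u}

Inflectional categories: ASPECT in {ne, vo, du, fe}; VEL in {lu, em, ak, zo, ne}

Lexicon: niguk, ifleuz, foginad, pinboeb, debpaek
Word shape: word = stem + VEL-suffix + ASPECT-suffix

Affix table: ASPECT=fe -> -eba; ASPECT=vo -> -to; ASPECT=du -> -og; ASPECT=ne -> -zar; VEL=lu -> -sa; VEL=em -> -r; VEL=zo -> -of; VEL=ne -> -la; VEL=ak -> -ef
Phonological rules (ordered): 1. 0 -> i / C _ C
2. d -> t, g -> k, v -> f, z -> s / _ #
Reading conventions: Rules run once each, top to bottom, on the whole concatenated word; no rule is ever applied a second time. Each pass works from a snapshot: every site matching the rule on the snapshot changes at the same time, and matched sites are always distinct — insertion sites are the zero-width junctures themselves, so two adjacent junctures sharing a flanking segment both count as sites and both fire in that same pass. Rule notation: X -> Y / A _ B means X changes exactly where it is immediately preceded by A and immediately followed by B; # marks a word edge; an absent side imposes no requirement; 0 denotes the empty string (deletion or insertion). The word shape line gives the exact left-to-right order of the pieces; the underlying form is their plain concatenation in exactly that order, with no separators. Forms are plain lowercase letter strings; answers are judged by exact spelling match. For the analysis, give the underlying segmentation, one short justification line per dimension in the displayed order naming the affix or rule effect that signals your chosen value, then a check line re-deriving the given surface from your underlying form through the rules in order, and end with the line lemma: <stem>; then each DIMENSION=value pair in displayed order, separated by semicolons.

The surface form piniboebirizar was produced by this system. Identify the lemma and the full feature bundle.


underlying: pinboeb-r-zar
ASPECT=ne - signalled by the affix -zar
VEL=em - signalled by the affix -r
check: pinboebrzar -> piniboebirizar -> piniboebirizar
lemma: pinboeb; ASPECT=ne; VEL=em


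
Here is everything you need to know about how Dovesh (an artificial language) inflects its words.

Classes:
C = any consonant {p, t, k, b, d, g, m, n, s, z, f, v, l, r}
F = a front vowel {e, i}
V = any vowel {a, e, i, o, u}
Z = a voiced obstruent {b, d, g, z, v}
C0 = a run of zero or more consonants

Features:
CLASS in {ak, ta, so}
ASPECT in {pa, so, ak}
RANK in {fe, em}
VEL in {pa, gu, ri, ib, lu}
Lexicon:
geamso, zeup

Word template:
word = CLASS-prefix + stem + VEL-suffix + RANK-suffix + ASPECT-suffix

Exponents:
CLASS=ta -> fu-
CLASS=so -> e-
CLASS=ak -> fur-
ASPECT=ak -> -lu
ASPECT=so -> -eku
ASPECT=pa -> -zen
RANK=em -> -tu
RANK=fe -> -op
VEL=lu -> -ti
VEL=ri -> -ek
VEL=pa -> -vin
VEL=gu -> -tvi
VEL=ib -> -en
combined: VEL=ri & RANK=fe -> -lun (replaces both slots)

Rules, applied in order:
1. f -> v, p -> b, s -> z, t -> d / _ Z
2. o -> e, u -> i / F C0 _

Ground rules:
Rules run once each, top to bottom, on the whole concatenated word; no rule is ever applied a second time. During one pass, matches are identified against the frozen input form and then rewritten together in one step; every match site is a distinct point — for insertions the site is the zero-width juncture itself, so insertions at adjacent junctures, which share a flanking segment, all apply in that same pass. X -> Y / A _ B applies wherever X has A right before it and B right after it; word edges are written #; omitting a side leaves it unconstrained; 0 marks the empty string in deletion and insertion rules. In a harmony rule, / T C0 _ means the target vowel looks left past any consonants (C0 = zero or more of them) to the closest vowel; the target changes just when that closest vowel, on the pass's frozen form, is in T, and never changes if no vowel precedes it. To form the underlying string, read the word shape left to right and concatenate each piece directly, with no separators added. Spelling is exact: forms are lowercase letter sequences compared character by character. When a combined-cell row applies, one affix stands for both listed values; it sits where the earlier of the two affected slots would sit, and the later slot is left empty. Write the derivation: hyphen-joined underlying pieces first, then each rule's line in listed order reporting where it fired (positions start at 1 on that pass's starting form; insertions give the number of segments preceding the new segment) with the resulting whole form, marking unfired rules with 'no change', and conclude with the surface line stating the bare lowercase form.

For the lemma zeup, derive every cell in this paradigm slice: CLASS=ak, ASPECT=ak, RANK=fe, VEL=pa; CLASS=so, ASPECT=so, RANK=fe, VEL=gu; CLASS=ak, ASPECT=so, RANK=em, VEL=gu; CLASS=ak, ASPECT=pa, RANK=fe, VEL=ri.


cell CLASS=ak, ASPECT=ak, RANK=fe, VEL=pa:
underlying: fur-zeup-vin-op-lu
1. f -> v, p -> b, s -> z, t -> d / _ Z: fires at position(s) 7: furzeubvinoplu
2. o -> e, u -> i / F C0 _: fires at position(s) 6, 11: furzeibvineplu
surface: furzeibvineplu

cell CLASS=so, ASPECT=so, RANK=fe, VEL=gu:
underlying: e-zeup-tvi-op-eku
1. f -> v, p -> b, s -> z, t -> d / _ Z: fires at position(s) 6: ezeupdviopeku
2. o -> e, u -> i / F C0 _: fires at position(s) 4, 9, 13: ezeipdviepeki
surface: ezeipdviepeki

cell CLASS=ak, ASPECT=so, RANK=em, VEL=gu:
underlying: fur-zeup-tvi-tu-eku
1. f -> v, p -> b, s -> z, t -> d / _ Z: fires at position(s) 8: furzeupdvitueku
2. o -> e, u -> i / F C0 _: fires at position(s) 6, 12, 15: furzeipdvitieki
surface: furzeipdvitieki

cell CLASS=ak, ASPECT=pa, RANK=fe, VEL=ri:
underlying: fur-zeup-lun-zen
1. f -> v, p -> b, s -> z, t -> d / _ Z: no change
2. o -> e, u -> i / F C0 _: fires at position(s) 6: furzeiplunzen
surface: furzeiplunzen


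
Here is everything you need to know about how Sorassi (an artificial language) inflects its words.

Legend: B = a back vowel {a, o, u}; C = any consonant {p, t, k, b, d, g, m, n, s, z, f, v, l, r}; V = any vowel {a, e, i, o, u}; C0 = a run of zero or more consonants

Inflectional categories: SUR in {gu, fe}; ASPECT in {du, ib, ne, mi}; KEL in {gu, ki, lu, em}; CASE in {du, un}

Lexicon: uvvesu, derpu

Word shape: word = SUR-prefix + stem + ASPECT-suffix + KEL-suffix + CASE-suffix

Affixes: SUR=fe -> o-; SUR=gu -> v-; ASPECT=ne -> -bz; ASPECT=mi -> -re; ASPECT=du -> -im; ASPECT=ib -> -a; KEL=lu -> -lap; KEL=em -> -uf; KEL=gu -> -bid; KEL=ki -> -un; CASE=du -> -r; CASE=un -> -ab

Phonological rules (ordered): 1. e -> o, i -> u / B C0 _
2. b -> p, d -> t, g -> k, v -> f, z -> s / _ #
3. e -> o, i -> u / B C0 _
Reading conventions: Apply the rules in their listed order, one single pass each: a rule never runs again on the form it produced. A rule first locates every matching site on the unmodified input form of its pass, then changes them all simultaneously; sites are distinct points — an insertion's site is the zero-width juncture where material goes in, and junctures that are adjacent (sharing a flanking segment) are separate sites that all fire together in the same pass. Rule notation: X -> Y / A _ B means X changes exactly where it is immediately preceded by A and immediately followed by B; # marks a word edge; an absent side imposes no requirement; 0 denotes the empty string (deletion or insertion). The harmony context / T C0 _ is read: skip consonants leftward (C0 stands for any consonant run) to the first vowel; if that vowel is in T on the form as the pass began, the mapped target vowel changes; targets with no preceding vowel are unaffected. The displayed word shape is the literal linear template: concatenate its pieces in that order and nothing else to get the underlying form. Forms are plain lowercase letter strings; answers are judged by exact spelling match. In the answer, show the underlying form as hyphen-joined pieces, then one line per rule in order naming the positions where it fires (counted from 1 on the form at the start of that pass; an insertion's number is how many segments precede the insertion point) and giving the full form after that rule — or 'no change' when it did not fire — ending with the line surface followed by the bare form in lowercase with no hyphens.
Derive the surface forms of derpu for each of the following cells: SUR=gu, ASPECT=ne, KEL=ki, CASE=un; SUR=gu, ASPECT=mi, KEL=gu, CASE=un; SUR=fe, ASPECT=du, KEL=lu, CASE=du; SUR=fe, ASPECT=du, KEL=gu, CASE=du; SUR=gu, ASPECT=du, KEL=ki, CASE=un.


cell SUR=gu, ASPECT=ne, KEL=ki, CASE=un:
underlying: v-derpu-bz-un-ab
1. e -> o, i -> u / B C0 _: no change
2. b -> p, d -> t, g -> k, v -> f, z -> s / _ #: fires at position(s) 12: vderpubzunap
3. e -> o, i -> u / B C0 _: no change
surface: vderpubzunap

cell SUR=gu, ASPECT=mi, KEL=gu, CASE=un:
underlying: v-derpu-re-bid-ab
1. e -> o, i -> u / B C0 _: fires at position(s) 8: vderpurobidab
2. b -> p, d -> t, g -> k, v -> f, z -> s / _ #: fires at position(s) 13: vderpurobidap
3. e -> o, i -> u / B C0 _: fires at position(s) 10: vderpurobudap
surface: vderpurobudap

cell SUR=fe, ASPECT=du, KEL=lu, CASE=du:
underlying: o-derpu-im-lap-r
1. e -> o, i -> u / B C0 _: fires at position(s) 3, 7: odorpuumlapr
2. b -> p, d -> t, g -> k, v -> f, z -> s / _ #: no change
3. e -> o, i -> u / B C0 _: no change
surface: odorpuumlapr

cell SUR=fe, ASPECT=du, KEL=gu, CASE=du:
underlying: o-derpu-im-bid-r
1. e -> o, i -> u / B C0 _: fires at position(s) 3, 7: odorpuumbidr
2. b -> p, d -> t, g -> k, v -> f, z -> s / _ #: no change
3. e -> o, i -> u / B C0 _: fires at position(s) 10: odorpuumbudr
surface: odorpuumbudr

cell SUR=gu, ASPECT=du, KEL=ki, CASE=un:
underlying: v-derpu-im-un-ab
1. e -> o, i -> u / B C0 _: fires at position(s) 7: vderpuumunab
2. b -> p, d -> t, g -> k, v -> f, z -> s / _ #: fires at position(s) 12: vderpuumunap
3. e -> o, i -> u / B C0 _: no change
surface: vderpuumunap


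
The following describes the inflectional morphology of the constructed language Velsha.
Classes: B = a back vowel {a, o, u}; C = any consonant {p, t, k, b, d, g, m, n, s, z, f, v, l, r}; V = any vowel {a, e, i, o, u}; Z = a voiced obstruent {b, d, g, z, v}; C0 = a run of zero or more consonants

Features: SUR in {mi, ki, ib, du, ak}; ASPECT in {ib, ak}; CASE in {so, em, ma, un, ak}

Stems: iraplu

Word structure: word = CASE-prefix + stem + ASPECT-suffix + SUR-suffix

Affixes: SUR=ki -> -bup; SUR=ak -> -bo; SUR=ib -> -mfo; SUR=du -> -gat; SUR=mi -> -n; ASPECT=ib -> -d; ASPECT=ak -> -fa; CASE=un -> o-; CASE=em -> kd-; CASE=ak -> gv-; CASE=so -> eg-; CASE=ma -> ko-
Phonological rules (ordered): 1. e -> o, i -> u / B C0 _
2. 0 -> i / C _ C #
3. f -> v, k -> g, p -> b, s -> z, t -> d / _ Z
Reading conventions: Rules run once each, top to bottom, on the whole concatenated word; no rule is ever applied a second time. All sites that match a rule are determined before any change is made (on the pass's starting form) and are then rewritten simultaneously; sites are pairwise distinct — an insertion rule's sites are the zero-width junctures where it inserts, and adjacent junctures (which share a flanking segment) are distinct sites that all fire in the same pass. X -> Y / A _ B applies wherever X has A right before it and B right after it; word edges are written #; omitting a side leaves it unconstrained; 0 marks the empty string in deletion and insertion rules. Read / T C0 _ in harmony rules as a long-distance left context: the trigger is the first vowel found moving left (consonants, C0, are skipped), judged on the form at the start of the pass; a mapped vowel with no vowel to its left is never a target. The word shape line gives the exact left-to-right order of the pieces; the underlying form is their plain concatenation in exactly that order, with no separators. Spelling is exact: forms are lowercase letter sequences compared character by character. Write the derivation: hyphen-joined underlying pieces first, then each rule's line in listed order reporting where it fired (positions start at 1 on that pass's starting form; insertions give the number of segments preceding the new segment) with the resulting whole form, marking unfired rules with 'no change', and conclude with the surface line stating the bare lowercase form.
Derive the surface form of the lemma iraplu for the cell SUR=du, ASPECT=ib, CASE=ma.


underlying: ko-iraplu-d-gat
1. e -> o, i -> u / B C0 _: fires at position(s) 3: kourapludgat
2. 0 -> i / C _ C #: no change
3. f -> v, k -> g, p -> b, s -> z, t -> d / _ Z: no change
surface: kourapludgat


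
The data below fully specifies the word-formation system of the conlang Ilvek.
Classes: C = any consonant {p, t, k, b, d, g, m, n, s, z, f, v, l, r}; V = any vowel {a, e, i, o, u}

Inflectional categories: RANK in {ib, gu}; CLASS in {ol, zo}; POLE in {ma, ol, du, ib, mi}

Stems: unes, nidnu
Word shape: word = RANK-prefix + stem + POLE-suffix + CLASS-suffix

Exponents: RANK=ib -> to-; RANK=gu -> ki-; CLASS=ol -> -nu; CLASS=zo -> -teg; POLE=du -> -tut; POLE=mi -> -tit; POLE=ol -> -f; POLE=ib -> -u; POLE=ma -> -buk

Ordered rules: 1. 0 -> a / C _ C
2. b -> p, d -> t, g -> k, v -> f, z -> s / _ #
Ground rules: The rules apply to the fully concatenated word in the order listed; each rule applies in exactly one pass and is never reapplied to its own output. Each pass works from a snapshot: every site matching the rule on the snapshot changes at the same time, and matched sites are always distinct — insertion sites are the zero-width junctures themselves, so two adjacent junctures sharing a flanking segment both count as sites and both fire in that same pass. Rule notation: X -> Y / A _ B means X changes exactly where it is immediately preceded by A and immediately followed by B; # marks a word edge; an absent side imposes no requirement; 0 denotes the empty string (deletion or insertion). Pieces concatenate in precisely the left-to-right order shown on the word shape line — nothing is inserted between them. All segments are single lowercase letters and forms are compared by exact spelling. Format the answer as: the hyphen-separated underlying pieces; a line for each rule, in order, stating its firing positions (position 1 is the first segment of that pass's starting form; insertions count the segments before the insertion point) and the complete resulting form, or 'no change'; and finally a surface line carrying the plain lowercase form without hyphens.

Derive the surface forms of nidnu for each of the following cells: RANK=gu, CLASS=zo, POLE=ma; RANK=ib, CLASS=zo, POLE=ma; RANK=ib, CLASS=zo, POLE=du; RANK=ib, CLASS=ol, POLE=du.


cell RANK=gu, CLASS=zo, POLE=ma:
underlying: ki-nidnu-buk-teg
1. 0 -> a / C _ C: inserts after position(s) 5, 10: kinidanubukateg
2. b -> p, d -> t, g -> k, v -> f, z -> s / _ #: fires at position(s) 15: kinidanubukatek
surface: kinidanubukatek

cell RANK=ib, CLASS=zo, POLE=ma:
underlying: to-nidnu-buk-teg
1. 0 -> a / C _ C: inserts after position(s) 5, 10: tonidanubukateg
2. b -> p, d -> t, g -> k, v -> f, z -> s / _ #: fires at position(s) 15: tonidanubukatek
surface: tonidanubukatek

cell RANK=ib, CLASS=zo, POLE=du:
underlying: to-nidnu-tut-teg
1. 0 -> a / C _ C: inserts after position(s) 5, 10: tonidanututateg
2. b -> p, d -> t, g -> k, v -> f, z -> s / _ #: fires at position(s) 15: tonidanututatek
surface: tonidanututatek

cell RANK=ib, CLASS=ol, POLE=du:
underlying: to-nidnu-tut-nu
1. 0 -> a / C _ C: inserts after position(s) 5, 10: tonidanututanu
2. b -> p, d -> t, g -> k, v -> f, z -> s / _ #: no change
surface: tonidanututanu
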